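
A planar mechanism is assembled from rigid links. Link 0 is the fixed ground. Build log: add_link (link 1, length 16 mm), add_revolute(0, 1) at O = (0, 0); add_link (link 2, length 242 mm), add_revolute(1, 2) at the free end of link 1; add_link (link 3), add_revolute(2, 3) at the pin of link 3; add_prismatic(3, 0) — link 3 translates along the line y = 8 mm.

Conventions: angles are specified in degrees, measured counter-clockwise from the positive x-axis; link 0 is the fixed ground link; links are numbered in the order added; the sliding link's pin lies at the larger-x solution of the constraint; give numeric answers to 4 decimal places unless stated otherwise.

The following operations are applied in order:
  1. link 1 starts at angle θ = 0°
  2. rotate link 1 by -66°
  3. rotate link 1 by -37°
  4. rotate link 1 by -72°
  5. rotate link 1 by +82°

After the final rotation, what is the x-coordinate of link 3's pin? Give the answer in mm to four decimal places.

geometry: r = 16 mm, L = 242 mm, e = 8 mm; θ starts at 0°
rotate link 1 by -66°: θ ← 0° -66° = -66°
rotate link 1 by -37°: θ ← -66° -37° = -103°
rotate link 1 by -72°: θ ← -103° -72° = -175°
rotate link 1 by +82°: θ ← -175° +82° = -93°
crank pin P = (r cos θ, r sin θ) = (-0.837375, -15.978073)
h = r sin θ − e = -15.978073 − 8 = -23.978073
x = r cos θ + √(L² − h²) = -0.837375 + 240.809161 = 239.971786

239.9718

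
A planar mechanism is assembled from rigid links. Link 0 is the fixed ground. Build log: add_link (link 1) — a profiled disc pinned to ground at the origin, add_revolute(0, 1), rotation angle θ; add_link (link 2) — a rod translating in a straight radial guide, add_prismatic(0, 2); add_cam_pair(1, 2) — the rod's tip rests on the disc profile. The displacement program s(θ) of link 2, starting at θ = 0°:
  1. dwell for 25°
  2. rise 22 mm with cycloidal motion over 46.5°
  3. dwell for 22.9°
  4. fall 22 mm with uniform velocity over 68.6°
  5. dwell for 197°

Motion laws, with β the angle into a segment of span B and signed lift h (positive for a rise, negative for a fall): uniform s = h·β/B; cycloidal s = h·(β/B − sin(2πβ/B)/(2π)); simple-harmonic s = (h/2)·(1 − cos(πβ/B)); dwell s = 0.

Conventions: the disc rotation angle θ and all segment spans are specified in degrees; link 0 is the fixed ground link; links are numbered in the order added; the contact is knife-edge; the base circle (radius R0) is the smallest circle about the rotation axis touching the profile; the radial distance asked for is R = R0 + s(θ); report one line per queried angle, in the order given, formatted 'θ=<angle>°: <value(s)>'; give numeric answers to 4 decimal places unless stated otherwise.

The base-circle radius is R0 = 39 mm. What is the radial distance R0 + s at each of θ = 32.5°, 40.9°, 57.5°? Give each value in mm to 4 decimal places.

seg 1 [0°–25°] dwell: s stays 0.0000
seg 2 [25°–71.5°] cycloidal, h=22: θ=32.5° here. β=7.5, B=46.5. 22·(0.1613 − sin(2π·0.1613)/(2π)) = 0.5769 → s = 0.5769
seg 2 [25°–71.5°] cycloidal, h=22: θ=40.9° here. β=15.9, B=46.5. 22·(0.3419 − sin(2π·0.3419)/(2π)) = 4.5893 → s = 4.5893
seg 2 [25°–71.5°] cycloidal, h=22: θ=57.5° here. β=32.5, B=46.5. 22·(0.6989 − sin(2π·0.6989)/(2π)) = 18.6990 → s = 18.6990
θ=32.5°: R = R0 + s = 39 + 0.5769 = 39.5769
θ=40.9°: R = R0 + s = 39 + 4.5893 = 43.5893
θ=57.5°: R = R0 + s = 39 + 18.6990 = 57.6990

θ=32.5°: 39.5769
θ=40.9°: 43.5893
θ=57.5°: 57.6990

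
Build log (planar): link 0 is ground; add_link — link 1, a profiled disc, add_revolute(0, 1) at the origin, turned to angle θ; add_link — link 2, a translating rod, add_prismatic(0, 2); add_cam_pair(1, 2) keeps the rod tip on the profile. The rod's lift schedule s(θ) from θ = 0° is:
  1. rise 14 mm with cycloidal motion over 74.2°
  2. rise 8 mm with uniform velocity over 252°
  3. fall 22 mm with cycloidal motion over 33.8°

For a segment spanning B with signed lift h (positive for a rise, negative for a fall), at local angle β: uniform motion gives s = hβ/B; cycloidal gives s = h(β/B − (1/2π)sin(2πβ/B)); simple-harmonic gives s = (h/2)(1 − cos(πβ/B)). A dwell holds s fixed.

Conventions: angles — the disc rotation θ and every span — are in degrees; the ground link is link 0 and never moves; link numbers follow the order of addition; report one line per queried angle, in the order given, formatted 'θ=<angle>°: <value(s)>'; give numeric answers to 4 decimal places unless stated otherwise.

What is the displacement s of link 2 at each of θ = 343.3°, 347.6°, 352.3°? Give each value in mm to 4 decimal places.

seg 1 [0°–74.2°] cycloidal, h=14: full span → s += 14 → s = 14.0000
seg 2 [74.2°–326.2°] uniform, h=8: full span → s += 8 → s = 22.0000
seg 3 [326.2°–360°] cycloidal, h=-22: θ=343.3° here. β=17.1, B=33.8. -22·(0.5059 − sin(2π·0.5059)/(2π)) = -11.2603 → s = 10.7397
seg 3 [326.2°–360°] cycloidal, h=-22: θ=347.6° here. β=21.4, B=33.8. -22·(0.6331 − sin(2π·0.6331)/(2π)) = -16.5281 → s = 5.4719
seg 3 [326.2°–360°] cycloidal, h=-22: θ=352.3° here. β=26.1, B=33.8. -22·(0.7722 − sin(2π·0.7722)/(2π)) = -20.4556 → s = 1.5444

θ=343.3°: 10.7397
θ=347.6°: 5.4719
θ=352.3°: 1.5444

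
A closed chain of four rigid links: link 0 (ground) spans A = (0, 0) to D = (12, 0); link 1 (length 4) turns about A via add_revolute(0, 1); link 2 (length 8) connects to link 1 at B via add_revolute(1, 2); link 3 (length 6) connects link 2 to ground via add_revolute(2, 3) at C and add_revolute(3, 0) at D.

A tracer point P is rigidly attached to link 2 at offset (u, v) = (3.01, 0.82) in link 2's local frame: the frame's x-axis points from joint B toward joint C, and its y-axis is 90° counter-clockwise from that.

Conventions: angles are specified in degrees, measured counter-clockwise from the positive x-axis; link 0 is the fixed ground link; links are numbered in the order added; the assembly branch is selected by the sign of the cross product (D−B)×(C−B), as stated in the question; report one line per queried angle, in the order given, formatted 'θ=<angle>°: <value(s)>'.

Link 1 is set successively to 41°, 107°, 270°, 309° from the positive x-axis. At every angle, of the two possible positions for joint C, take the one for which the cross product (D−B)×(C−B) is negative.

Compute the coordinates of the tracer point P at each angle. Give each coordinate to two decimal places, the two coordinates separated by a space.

A=(0,0), D=(12.00,0)
θ=41°: B = A + 4.00·(cos41°, sin41°) = (3.0188, 2.6242)
θ=41°: |BD| = 9.3567
θ=41°: circle(B,8.00) ∩ circle(D,6.00): a=6.1746, h=5.0867
θ=41°:   candidates: C₊=(10.3723,5.7750) cross=47.594; C₋=(7.5190,-3.9900) cross=-47.594
θ=41°:   branch - wants cross < 0 → take C=(7.5190,-3.9900) (cross=-47.594)
θ=41°: ex = (C−B)/|BC| = (0.5625,-0.8268); ey = (0.8268,0.5625)
θ=41°: P = B + 3.01·ex + 0.82·ey = (5.3900,0.5969)
θ=107°: B = A + 4.00·(cos107°, sin107°) = (-1.1695, 3.8252)
θ=107°: |BD| = 13.7138
θ=107°: circle(B,8.00) ∩ circle(D,6.00): a=7.8778, h=1.3932
θ=107°:   candidates: C₊=(6.7842,2.9657) cross=19.106; C₋=(6.0070,0.2900) cross=-19.106
θ=107°:   branch - wants cross < 0 → take C=(6.0070,0.2900) (cross=-19.106)
θ=107°: ex = (C−B)/|BC| = (0.8971,-0.4419); ey = (0.4419,0.8971)
θ=107°: P = B + 3.01·ex + 0.82·ey = (1.8930,3.2307)
θ=270°: B = A + 4.00·(cos270°, sin270°) = (-0.0000, -4.0000)
θ=270°: |BD| = 12.6491
θ=270°: circle(B,8.00) ∩ circle(D,6.00): a=7.4314, h=2.9623
θ=270°:   candidates: C₊=(6.1133,1.1602) cross=37.470; C₋=(7.9867,-4.4602) cross=-37.470
θ=270°:   branch - wants cross < 0 → take C=(7.9867,-4.4602) (cross=-37.470)
θ=270°: ex = (C−B)/|BC| = (0.9983,-0.0575); ey = (0.0575,0.9983)
θ=270°: P = B + 3.01·ex + 0.82·ey = (3.0522,-3.3545)
θ=309°: B = A + 4.00·(cos309°, sin309°) = (2.5173, -3.1086)
θ=309°: |BD| = 9.9792
θ=309°: circle(B,8.00) ∩ circle(D,6.00): a=6.3925, h=4.8099
θ=309°:   candidates: C₊=(7.0934,3.4533) cross=48.000; C₋=(10.0901,-5.6879) cross=-48.000
θ=309°:   branch - wants cross < 0 → take C=(10.0901,-5.6879) (cross=-48.000)
θ=309°: ex = (C−B)/|BC| = (0.9466,-0.3224); ey = (0.3224,0.9466)
θ=309°: P = B + 3.01·ex + 0.82·ey = (5.6309,-3.3028)

θ=41°: 5.39 0.60
θ=107°: 1.89 3.23
θ=270°: 3.05 -3.35
θ=309°: 5.63 -3.30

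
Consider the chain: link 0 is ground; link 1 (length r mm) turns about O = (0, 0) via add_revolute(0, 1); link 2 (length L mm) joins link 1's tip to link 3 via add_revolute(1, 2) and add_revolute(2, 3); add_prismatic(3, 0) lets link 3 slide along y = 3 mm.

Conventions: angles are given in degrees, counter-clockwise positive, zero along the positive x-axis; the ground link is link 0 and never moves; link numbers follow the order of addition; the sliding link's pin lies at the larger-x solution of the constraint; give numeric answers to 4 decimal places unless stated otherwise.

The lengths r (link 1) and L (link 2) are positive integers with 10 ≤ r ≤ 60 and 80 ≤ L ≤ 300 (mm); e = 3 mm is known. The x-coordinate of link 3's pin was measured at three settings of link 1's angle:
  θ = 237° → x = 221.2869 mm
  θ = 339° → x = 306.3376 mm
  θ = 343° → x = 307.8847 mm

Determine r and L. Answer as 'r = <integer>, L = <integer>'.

constraint per measurement: (x − r cos θ)² + (r sin θ − e)² = L²
subtracting the θ₁ and θ₂ equations cancels the r² and L² terms:
r = (x₁² − x₂²) / (2[(x₁cos θ₁ + e sin θ₁) − (x₂cos θ₂ + e sin θ₂)]) = 55.0000 → r = 55
L² = (x₁ − r cos θ₁)² + (r sin θ₁ − e)² = 65536.0166 → L = 256.0000 → L = 256
check at θ₃=343°: x = 307.8847 (printed 307.8847) ✓

r = 55, L = 256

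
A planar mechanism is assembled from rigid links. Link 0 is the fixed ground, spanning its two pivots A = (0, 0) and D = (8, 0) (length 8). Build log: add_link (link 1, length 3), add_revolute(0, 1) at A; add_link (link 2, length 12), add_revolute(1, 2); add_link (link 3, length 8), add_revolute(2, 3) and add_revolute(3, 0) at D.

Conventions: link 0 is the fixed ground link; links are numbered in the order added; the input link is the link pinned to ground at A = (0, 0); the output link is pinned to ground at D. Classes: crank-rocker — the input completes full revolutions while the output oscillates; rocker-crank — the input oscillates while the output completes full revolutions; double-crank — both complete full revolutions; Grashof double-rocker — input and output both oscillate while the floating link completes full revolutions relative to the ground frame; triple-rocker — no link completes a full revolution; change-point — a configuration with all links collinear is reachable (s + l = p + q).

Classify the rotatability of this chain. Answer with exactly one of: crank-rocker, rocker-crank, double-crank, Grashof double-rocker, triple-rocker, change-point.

lengths: ground=8, input=3, coupler=12, output=8
sorted: s=3 (shortest), l=12 (longest), p+q=16
s + l = 15 vs p + q = 16
s + l < p + q (Grashof) with shortest = input link → crank-rocker

crank-rocker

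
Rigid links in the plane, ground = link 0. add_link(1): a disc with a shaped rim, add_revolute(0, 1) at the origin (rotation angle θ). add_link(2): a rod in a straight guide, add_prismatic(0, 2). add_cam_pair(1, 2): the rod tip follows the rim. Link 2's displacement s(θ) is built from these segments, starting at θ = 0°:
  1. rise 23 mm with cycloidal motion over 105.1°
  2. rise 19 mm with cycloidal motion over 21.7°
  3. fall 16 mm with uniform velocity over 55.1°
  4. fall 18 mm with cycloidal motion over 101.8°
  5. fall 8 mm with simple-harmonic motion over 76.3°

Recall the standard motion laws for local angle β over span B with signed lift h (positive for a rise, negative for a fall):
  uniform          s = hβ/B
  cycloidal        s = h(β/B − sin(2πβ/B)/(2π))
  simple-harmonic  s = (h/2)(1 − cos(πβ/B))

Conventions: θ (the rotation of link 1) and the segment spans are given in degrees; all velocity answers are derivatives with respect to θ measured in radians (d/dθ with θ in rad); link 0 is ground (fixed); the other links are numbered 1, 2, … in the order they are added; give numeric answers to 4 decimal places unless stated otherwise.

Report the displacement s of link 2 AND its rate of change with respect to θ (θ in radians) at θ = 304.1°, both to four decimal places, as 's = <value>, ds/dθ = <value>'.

segment 1 (0° to 105.1°, cycloidal, h = 23) is passed completely: s = 0.0000 + (23) = 23.0000
segment 2 (105.1° to 126.8°, cycloidal, h = 19) is passed completely: s = 23.0000 + (19) = 42.0000
segment 3 (126.8° to 181.9°, uniform, h = -16) is passed completely: s = 42.0000 + (-16) = 26.0000
segment 4 (181.9° to 283.7°, cycloidal, h = -18) is passed completely: s = 26.0000 + (-18) = 8.0000
θ = 304.1° falls in segment 5 (283.7° to 360°, simple-harmonic, h = -8): β = 304.1 − 283.7 = 20.4°, B = 76.3°; Δs = -8/2·(1 − cos(π·0.2674)) = -1.3300; s = 8.0000 − 1.3300 = 6.6700
velocity in seg [283.7°–360°] (simple-harmonic), θ in radians: β = 20.4° = 0.3560 rad, B = 76.3° = 1.3317 rad; ds/dθ = (πh/(2B)) sin(πβ/B) = (π·(-8)/(2·1.3317)) sin(π·0.2674) = -7.026487 mm/rad

s = 6.6700, ds/dθ = -7.0265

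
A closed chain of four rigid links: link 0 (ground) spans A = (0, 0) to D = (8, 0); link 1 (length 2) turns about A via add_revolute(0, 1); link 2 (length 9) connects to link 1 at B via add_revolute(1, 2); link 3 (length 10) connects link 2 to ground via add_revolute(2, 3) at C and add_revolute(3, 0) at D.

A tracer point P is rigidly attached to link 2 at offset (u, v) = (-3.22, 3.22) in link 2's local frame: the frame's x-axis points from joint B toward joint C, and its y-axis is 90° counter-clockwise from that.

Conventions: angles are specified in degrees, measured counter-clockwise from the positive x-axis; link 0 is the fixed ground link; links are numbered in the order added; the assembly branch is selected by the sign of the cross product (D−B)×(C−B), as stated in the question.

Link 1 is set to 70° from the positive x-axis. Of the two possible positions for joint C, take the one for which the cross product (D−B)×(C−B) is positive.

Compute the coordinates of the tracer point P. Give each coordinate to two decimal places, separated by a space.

A=(0,0), D=(8.00,0)
B = A + 2.00·(cos70°, sin70°) = (0.6840, 1.8794)
|BD| = 7.5535
circle(B,9.00) ∩ circle(D,10.00): a=2.5191, h=8.6403
  candidates: C₊=(5.2737,9.6212) cross=65.264; C₋=(0.9741,-7.1159) cross=-65.264
  branch + wants cross > 0 → take C=(5.2737,9.6212) (cross=65.264)
ex = (C−B)/|BC| = (0.5100,0.8602); ey = (-0.8602,0.5100)
P = B + -3.22·ex + 3.22·ey = (-3.7279,0.7516)

-3.73 0.75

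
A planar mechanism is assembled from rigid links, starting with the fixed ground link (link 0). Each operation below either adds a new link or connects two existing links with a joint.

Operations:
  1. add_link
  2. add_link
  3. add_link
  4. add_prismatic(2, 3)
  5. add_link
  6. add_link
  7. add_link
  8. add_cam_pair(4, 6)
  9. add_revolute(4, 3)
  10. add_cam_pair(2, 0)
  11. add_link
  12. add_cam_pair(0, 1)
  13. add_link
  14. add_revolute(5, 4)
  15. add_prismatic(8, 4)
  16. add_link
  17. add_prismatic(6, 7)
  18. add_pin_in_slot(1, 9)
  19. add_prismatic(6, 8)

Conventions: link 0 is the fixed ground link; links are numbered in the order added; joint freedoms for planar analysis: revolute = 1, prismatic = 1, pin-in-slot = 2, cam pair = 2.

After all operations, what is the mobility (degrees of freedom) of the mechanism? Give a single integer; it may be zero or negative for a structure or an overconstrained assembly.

(L,J1,J2)=(1,0,0); link0 fixed
link1: (2,0,0)
link2: (3,0,0)
link3: (4,0,0)
P 2-3 [J1]: (4,1,0)
link4: (5,1,0)
link5: (6,1,0)
link6: (7,1,0)
C 4-6 [J2]: (7,1,1)
R 4-3 [J1]: (7,2,1)
C 2-0 [J2]: (7,2,2)
link7: (8,2,2)
C 0-1 [J2]: (8,2,3)
link8: (9,2,3)
R 5-4 [J1]: (9,3,3)
P 8-4 [J1]: (9,4,3)
link9: (10,4,3)
P 6-7 [J1]: (10,5,3)
PS 1-9 [J2]: (10,5,4)
P 6-8 [J1]: (10,6,4)
Grübler: 3·9 − 2·6 − 4 = 11

M = 11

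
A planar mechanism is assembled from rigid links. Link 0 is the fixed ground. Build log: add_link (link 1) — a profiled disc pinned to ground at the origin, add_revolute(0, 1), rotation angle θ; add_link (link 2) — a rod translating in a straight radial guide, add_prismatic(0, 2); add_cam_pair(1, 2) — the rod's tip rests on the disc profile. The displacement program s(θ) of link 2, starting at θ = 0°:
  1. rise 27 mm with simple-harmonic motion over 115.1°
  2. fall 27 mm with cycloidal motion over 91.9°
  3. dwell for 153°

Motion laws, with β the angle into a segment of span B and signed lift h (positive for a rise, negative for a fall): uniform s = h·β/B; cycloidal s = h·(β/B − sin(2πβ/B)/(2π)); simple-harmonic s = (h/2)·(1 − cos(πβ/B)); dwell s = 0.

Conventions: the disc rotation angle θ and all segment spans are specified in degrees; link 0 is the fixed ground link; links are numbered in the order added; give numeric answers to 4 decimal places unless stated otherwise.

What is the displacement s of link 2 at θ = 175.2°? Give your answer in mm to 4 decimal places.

seg 1 [0°–115.1°] simple-harmonic, h=27: full span → s += 27 → s = 27.0000
seg 2 [115.1°–207°] cycloidal, h=-27: θ=175.2° here. β=60.1, B=91.9. -27·(0.6540 − sin(2π·0.6540)/(2π)) = -21.1957 → s = 5.8043

5.8043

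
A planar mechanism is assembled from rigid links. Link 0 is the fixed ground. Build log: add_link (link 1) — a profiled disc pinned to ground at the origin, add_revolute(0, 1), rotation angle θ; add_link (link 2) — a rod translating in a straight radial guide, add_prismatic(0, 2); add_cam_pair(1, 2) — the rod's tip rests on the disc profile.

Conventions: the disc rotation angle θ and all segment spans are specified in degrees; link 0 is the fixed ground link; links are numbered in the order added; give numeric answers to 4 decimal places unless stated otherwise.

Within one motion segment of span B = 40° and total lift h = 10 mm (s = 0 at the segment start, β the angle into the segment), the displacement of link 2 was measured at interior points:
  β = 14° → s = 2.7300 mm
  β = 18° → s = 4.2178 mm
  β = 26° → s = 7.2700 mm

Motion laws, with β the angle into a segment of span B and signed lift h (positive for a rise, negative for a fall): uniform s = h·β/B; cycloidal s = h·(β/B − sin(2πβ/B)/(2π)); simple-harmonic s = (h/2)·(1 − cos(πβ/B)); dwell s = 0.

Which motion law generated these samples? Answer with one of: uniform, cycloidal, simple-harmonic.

candidates at β/B = r: uniform s = h·r (linear in β); cycloidal s = h·(r − sin(2πr)/(2π)); simple-harmonic s = (h/2)(1 − cos(πr))
β=14°: printed 2.7300 | uniform 3.5000, cycloidal 2.2124, simple-harmonic 2.7300
β=18°: printed 4.2178 | uniform 4.5000, cycloidal 4.0082, simple-harmonic 4.2178
β=26°: printed 7.2700 | uniform 6.5000, cycloidal 7.7876, simple-harmonic 7.2700
only one law matches every sample → simple-harmonic

simple-harmonic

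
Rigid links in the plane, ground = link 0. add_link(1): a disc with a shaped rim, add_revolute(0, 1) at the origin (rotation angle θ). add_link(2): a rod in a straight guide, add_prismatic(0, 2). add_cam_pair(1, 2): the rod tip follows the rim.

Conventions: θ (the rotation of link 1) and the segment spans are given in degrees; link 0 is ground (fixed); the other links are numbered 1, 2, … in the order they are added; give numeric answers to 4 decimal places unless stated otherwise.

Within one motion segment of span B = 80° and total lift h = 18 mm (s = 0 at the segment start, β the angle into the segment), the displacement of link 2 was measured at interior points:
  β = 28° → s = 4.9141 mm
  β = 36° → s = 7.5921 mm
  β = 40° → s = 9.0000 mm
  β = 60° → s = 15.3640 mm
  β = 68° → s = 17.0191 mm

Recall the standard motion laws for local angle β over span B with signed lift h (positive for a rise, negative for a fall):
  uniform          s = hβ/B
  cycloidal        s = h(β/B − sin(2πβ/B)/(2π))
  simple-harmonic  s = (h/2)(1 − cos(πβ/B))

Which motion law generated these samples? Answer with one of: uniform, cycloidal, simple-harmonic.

candidates at β/B = r: uniform s = h·r (linear in β); cycloidal s = h·(r − sin(2πr)/(2π)); simple-harmonic s = (h/2)(1 − cos(πr))
β=28°: printed 4.9141 | uniform 6.3000, cycloidal 3.9823, simple-harmonic 4.9141
β=36°: printed 7.5921 | uniform 8.1000, cycloidal 7.2147, simple-harmonic 7.5921
β=40°: printed 9.0000 | uniform 9.0000, cycloidal 9.0000, simple-harmonic 9.0000
β=60°: printed 15.3640 | uniform 13.5000, cycloidal 16.3648, simple-harmonic 15.3640
β=68°: printed 17.0191 | uniform 15.3000, cycloidal 17.6177, simple-harmonic 17.0191
only one law matches every sample → simple-harmonic

simple-harmonic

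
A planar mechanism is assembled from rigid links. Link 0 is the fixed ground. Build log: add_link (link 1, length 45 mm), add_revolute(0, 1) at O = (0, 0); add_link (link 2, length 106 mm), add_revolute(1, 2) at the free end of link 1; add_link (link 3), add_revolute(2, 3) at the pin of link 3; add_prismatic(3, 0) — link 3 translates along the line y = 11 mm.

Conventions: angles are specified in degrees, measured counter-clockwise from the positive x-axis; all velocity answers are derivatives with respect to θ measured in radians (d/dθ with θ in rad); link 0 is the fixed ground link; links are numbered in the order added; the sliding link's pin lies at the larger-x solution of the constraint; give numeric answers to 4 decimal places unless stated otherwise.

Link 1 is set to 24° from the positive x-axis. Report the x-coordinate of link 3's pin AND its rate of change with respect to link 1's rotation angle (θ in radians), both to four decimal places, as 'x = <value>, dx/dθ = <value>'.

geometry: r = 45 mm, L = 106 mm, e = 11 mm
crank pin P = (r cos θ, r sin θ) = (41.109546, 18.303149)
h = r sin θ − e = 18.303149 − 11 = 7.303149
x = r cos θ + √(L² − h²) = 41.109546 + 105.748116 = 146.857661
dx/dθ = −r sin θ − h·r cos θ/√(L² − h²) (θ in radians; h = 7.303149) = -21.142246

x = 146.8577, dx/dθ = -21.1422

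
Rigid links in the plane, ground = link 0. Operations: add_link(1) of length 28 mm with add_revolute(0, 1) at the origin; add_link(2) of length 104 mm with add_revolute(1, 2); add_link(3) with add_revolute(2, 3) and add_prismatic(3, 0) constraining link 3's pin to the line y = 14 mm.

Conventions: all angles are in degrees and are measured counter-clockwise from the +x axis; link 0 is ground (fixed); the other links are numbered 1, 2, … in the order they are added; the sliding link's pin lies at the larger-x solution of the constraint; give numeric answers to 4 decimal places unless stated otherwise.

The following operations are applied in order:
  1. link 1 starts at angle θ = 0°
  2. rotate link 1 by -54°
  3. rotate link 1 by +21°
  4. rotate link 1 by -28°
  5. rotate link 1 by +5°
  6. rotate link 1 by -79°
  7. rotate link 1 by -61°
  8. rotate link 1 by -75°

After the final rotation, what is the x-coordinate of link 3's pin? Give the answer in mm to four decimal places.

geometry: r = 28 mm, L = 104 mm, e = 14 mm; θ starts at 0°
rotate link 1 by -54°: θ ← 0° -54° = -54°
rotate link 1 by +21°: θ ← -54° +21° = -33°
rotate link 1 by -28°: θ ← -33° -28° = -61°
rotate link 1 by +5°: θ ← -61° +5° = -56°
rotate link 1 by -79°: θ ← -56° -79° = -135°
rotate link 1 by -61°: θ ← -135° -61° = -196°
rotate link 1 by -75°: θ ← -196° -75° = -271°
crank pin P = (r cos θ, r sin θ) = (0.488667, 27.995735)
h = r sin θ − e = 27.995735 − 14 = 13.995735
x = r cos θ + √(L² − h²) = 0.488667 + 103.053963 = 103.542631

103.5426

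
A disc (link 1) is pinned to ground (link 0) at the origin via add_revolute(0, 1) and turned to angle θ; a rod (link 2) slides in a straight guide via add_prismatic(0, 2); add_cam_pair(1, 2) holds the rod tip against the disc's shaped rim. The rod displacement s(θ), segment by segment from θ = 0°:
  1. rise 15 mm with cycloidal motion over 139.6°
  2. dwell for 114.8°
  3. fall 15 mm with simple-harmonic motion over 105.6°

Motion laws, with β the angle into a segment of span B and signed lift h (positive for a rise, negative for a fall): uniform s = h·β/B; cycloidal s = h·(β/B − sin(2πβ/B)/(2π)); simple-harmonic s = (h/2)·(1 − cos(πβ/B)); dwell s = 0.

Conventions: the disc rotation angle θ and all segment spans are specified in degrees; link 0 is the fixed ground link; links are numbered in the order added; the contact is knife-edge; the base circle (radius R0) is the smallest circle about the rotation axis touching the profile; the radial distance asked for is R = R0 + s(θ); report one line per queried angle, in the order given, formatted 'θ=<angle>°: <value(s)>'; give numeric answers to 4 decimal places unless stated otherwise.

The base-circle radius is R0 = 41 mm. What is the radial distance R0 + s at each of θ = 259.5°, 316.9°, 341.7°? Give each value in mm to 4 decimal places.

segment 1 (0° to 139.6°, cycloidal, h = 15) is passed completely: s = 0.0000 + (15) = 15.0000
segment 2 (139.6° to 254.4°, dwell): s unchanged at 15.0000
θ = 259.5° falls in segment 3 (254.4° to 360°, simple-harmonic, h = -15): β = 259.5 − 254.4 = 5.1°, B = 105.6°; Δs = -15/2·(1 − cos(π·0.0483)) = -0.0862; s = 15.0000 − 0.0862 = 14.9138
θ = 316.9° falls in segment 3 (254.4° to 360°, simple-harmonic, h = -15): β = 316.9 − 254.4 = 62.5°, B = 105.6°; Δs = -15/2·(1 − cos(π·0.5919)) = -9.6344; s = 15.0000 − 9.6344 = 5.3656
θ = 341.7° falls in segment 3 (254.4° to 360°, simple-harmonic, h = -15): β = 341.7 − 254.4 = 87.3°, B = 105.6°; Δs = -15/2·(1 − cos(π·0.8267)) = -13.9157; s = 15.0000 − 13.9157 = 1.0843
θ=259.5°: R = R0 + s = 41 + 14.9138 = 55.9138
θ=316.9°: R = R0 + s = 41 + 5.3656 = 46.3656
θ=341.7°: R = R0 + s = 41 + 1.0843 = 42.0843

θ=259.5°: 55.9138
θ=316.9°: 46.3656
θ=341.7°: 42.0843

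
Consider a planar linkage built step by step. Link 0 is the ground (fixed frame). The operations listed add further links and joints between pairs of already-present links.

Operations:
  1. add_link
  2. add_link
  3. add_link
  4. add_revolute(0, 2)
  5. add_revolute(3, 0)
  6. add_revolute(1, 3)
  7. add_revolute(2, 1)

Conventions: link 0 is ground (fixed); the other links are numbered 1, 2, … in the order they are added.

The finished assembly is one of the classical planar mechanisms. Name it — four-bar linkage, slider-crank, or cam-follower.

links: 4 (incl. ground); joints: 4 revolute, 0 prismatic, 0 higher (cam) pair, forming one closed loop
4 links in a single 4R loop → four-bar linkage

four-bar linkage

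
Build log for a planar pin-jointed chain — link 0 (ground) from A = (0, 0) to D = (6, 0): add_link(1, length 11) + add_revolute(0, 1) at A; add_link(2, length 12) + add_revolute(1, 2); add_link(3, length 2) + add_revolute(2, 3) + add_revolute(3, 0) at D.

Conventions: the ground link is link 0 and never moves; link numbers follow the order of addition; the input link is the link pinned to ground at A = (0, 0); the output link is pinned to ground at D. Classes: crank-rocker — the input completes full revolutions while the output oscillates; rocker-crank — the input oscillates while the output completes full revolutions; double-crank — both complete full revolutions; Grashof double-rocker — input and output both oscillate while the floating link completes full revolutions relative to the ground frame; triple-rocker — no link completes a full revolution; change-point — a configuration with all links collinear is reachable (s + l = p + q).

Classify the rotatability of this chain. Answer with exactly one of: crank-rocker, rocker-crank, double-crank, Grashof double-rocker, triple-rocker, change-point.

lengths: ground=6, input=11, coupler=12, output=2
sorted: s=2 (shortest), l=12 (longest), p+q=17
s + l = 14 vs p + q = 17
s + l < p + q (Grashof) with shortest = output link → rocker-crank

rocker-crank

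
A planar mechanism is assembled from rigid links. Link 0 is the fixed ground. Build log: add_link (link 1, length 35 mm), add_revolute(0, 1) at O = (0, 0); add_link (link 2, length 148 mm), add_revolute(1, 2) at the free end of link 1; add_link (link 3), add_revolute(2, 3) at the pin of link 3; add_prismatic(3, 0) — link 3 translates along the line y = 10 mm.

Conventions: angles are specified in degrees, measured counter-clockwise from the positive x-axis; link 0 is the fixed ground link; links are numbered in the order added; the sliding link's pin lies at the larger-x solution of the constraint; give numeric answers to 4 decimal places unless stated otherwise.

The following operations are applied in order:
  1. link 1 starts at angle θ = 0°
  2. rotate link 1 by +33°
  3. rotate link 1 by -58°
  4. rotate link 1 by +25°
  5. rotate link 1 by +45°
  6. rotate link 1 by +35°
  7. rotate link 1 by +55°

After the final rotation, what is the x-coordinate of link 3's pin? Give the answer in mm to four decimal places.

geometry: r = 35 mm, L = 148 mm, e = 10 mm; θ starts at 0°
rotate link 1 by +33°: θ ← 0° +33° = 33°
rotate link 1 by -58°: θ ← 33° -58° = -25°
rotate link 1 by +25°: θ ← -25° +25° = 0°
rotate link 1 by +45°: θ ← 0° +45° = 45°
rotate link 1 by +35°: θ ← 45° +35° = 80°
rotate link 1 by +55°: θ ← 80° +55° = 135°
crank pin P = (r cos θ, r sin θ) = (-24.748737, 24.748737)
h = r sin θ − e = 24.748737 − 10 = 14.748737
x = r cos θ + √(L² − h²) = -24.748737 + 147.263284 = 122.514546

122.5145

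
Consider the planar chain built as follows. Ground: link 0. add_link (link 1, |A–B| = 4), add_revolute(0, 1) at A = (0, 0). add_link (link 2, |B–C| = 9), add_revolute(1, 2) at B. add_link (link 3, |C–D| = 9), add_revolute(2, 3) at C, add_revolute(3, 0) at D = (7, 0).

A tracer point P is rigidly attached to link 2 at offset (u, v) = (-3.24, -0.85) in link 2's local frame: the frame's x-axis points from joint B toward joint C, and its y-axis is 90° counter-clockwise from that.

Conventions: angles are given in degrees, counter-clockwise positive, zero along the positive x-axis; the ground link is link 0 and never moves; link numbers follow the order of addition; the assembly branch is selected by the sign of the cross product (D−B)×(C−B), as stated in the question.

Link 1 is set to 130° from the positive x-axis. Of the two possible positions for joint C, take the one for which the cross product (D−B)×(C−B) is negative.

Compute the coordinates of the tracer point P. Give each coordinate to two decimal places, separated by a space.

A=(0,0), D=(7.00,0)
B = A + 4.00·(cos130°, sin130°) = (-2.5712, 3.0642)
|BD| = 10.0497
circle(B,9.00) ∩ circle(D,9.00): a=5.0248, h=7.4667
  candidates: C₊=(4.4910,8.6432) cross=75.038; C₋=(-0.0622,-5.5790) cross=-75.038
  branch - wants cross < 0 → take C=(-0.0622,-5.5790) (cross=-75.038)
ex = (C−B)/|BC| = (0.2788,-0.9604); ey = (0.9604,0.2788)
P = B + -3.24·ex + -0.85·ey = (-4.2907,5.9388)

-4.29 5.94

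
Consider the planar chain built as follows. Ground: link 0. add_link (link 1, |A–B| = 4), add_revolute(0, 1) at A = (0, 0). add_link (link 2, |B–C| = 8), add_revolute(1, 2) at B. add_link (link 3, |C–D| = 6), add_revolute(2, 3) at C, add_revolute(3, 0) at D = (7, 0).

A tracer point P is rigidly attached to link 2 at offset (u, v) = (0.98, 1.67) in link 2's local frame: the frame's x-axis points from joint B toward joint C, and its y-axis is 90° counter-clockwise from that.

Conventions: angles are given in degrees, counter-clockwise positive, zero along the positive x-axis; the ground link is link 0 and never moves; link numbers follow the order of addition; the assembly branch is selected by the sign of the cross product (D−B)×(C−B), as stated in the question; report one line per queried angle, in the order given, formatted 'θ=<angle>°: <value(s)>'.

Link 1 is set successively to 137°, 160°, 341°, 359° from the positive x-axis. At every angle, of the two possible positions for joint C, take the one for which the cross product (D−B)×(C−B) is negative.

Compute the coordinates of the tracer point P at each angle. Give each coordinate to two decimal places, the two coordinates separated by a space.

A=(0,0), D=(7.00,0)
θ=137°: B = A + 4.00·(cos137°, sin137°) = (-2.9254, 2.7280)
θ=137°: |BD| = 10.2935
θ=137°: circle(B,8.00) ∩ circle(D,6.00): a=6.5068, h=4.6542
θ=137°:   candidates: C₊=(4.5822,5.4913) cross=47.908; C₋=(2.1153,-3.4842) cross=-47.908
θ=137°:   branch - wants cross < 0 → take C=(2.1153,-3.4842) (cross=-47.908)
θ=137°: ex = (C−B)/|BC| = (0.6301,-0.7765); ey = (0.7765,0.6301)
θ=137°: P = B + 0.98·ex + 1.67·ey = (-1.0111,3.0192)
θ=160°: B = A + 4.00·(cos160°, sin160°) = (-3.7588, 1.3681)
θ=160°: |BD| = 10.8454
θ=160°: circle(B,8.00) ∩ circle(D,6.00): a=6.7136, h=4.3506
θ=160°:   candidates: C₊=(3.4500,4.8371) cross=47.184; C₋=(2.3524,-3.7947) cross=-47.184
θ=160°:   branch - wants cross < 0 → take C=(2.3524,-3.7947) (cross=-47.184)
θ=160°: ex = (C−B)/|BC| = (0.7639,-0.6453); ey = (0.6453,0.7639)
θ=160°: P = B + 0.98·ex + 1.67·ey = (-1.9324,2.0113)
θ=341°: B = A + 4.00·(cos341°, sin341°) = (3.7821, -1.3023)
θ=341°: |BD| = 3.4714
θ=341°: circle(B,8.00) ∩ circle(D,6.00): a=5.7686, h=5.5428
θ=341°:   candidates: C₊=(7.0501,5.9998) cross=19.242; C₋=(11.2087,-4.2763) cross=-19.242
θ=341°:   branch - wants cross < 0 → take C=(11.2087,-4.2763) (cross=-19.242)
θ=341°: ex = (C−B)/|BC| = (0.9283,-0.3718); ey = (0.3718,0.9283)
θ=341°: P = B + 0.98·ex + 1.67·ey = (5.3127,-0.1163)
θ=359°: B = A + 4.00·(cos359°, sin359°) = (3.9994, -0.0698)
θ=359°: |BD| = 3.0014
θ=359°: circle(B,8.00) ∩ circle(D,6.00): a=6.1652, h=5.0981
θ=359°:   candidates: C₊=(10.0443,5.1703) cross=15.302; C₋=(10.2815,-5.0231) cross=-15.302
θ=359°:   branch - wants cross < 0 → take C=(10.2815,-5.0231) (cross=-15.302)
θ=359°: ex = (C−B)/|BC| = (0.7853,-0.6192); ey = (0.6192,0.7853)
θ=359°: P = B + 0.98·ex + 1.67·ey = (5.8030,0.6348)

θ=137°: -1.01 3.02
θ=160°: -1.93 2.01
θ=341°: 5.31 -0.12
θ=359°: 5.80 0.63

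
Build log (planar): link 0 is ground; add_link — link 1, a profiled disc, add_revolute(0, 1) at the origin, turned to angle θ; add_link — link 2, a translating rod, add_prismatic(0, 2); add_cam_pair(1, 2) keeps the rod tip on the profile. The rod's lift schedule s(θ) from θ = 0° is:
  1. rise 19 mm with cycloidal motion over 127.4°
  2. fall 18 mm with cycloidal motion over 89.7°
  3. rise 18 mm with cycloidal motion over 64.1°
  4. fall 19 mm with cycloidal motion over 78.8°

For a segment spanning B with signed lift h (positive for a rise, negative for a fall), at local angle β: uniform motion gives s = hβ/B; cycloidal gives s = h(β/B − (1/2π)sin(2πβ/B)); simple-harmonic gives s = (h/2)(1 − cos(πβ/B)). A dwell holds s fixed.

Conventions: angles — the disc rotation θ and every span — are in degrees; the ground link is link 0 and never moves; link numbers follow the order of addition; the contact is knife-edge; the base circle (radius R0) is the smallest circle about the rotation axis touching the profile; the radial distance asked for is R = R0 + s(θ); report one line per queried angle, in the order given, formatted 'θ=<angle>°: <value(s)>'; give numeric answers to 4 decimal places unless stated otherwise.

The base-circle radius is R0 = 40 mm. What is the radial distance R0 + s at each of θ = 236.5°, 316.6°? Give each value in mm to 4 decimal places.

seg 1 [0°–127.4°] cycloidal, h=19: full span → s += 19 → s = 19.0000
seg 2 [127.4°–217.1°] cycloidal, h=-18: full span → s += -18 → s = 1.0000
seg 3 [217.1°–281.2°] cycloidal, h=18: θ=236.5° here. β=19.4, B=64.1. 18·(0.3027 − sin(2π·0.3027)/(2π)) = 2.7383 → s = 3.7383
seg 3 [217.1°–281.2°] cycloidal, h=18: full span → s += 18 → s = 19.0000
seg 4 [281.2°–360°] cycloidal, h=-19: θ=316.6° here. β=35.4, B=78.8. -19·(0.4492 − sin(2π·0.4492)/(2π)) = -7.5873 → s = 11.4127
θ=236.5°: R = R0 + s = 40 + 3.7383 = 43.7383
θ=316.6°: R = R0 + s = 40 + 11.4127 = 51.4127

θ=236.5°: 43.7383
θ=316.6°: 51.4127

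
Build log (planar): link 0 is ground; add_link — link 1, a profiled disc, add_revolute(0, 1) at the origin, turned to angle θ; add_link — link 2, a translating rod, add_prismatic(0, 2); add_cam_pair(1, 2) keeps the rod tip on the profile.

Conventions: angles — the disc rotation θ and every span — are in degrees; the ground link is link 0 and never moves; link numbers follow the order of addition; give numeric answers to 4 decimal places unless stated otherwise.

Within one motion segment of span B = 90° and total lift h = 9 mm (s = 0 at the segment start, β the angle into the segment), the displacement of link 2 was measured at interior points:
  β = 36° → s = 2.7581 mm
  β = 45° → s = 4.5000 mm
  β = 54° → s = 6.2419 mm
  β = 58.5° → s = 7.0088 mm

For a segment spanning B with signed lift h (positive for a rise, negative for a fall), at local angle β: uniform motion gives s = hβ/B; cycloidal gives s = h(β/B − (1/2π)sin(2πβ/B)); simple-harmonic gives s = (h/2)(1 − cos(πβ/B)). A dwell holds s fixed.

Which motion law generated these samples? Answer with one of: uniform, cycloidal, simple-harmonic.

candidates at β/B = r: uniform s = h·r (linear in β); cycloidal s = h·(r − sin(2πr)/(2π)); simple-harmonic s = (h/2)(1 − cos(πr))
β=36°: printed 2.7581 | uniform 3.6000, cycloidal 2.7581, simple-harmonic 3.1094
β=45°: printed 4.5000 | uniform 4.5000, cycloidal 4.5000, simple-harmonic 4.5000
β=54°: printed 6.2419 | uniform 5.4000, cycloidal 6.2419, simple-harmonic 5.8906
β=58.5°: printed 7.0088 | uniform 5.8500, cycloidal 7.0088, simple-harmonic 6.5430
only one law matches every sample → cycloidal

cycloidal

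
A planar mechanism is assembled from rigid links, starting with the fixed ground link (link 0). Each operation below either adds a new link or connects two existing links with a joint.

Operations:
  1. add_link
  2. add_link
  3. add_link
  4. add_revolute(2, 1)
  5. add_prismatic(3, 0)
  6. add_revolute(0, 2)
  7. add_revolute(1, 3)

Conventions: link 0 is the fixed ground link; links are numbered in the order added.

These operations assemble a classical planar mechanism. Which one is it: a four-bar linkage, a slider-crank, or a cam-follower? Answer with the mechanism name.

links: 4 (incl. ground); joints: 3 revolute, 1 prismatic, 0 higher (cam) pair, forming one closed loop
4 links, 3 revolutes + 1 prismatic in one loop → slider-crank

slider-crank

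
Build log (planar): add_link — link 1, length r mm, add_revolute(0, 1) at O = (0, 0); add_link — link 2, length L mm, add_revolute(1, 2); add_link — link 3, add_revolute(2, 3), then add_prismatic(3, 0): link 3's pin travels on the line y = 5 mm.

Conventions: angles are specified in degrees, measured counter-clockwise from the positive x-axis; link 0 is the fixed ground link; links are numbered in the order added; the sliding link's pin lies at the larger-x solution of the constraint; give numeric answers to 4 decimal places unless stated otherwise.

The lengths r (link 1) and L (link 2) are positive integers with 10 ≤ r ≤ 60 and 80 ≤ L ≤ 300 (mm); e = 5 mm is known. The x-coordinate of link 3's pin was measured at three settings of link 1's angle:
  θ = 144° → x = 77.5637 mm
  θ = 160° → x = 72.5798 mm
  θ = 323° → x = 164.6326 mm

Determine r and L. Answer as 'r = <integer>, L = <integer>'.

constraint per measurement: (x − r cos θ)² + (r sin θ − e)² = L²
subtracting the θ₁ and θ₂ equations cancels the r² and L² terms:
r = (x₁² − x₂²) / (2[(x₁cos θ₁ + e sin θ₁) − (x₂cos θ₂ + e sin θ₂)]) = 56.0006 → r = 56
L² = (x₁ − r cos θ₁)² + (r sin θ₁ − e)² = 15876.0072 → L = 126.0000 → L = 126
check at θ₃=323°: x = 164.6326 (printed 164.6326) ✓

r = 56, L = 126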